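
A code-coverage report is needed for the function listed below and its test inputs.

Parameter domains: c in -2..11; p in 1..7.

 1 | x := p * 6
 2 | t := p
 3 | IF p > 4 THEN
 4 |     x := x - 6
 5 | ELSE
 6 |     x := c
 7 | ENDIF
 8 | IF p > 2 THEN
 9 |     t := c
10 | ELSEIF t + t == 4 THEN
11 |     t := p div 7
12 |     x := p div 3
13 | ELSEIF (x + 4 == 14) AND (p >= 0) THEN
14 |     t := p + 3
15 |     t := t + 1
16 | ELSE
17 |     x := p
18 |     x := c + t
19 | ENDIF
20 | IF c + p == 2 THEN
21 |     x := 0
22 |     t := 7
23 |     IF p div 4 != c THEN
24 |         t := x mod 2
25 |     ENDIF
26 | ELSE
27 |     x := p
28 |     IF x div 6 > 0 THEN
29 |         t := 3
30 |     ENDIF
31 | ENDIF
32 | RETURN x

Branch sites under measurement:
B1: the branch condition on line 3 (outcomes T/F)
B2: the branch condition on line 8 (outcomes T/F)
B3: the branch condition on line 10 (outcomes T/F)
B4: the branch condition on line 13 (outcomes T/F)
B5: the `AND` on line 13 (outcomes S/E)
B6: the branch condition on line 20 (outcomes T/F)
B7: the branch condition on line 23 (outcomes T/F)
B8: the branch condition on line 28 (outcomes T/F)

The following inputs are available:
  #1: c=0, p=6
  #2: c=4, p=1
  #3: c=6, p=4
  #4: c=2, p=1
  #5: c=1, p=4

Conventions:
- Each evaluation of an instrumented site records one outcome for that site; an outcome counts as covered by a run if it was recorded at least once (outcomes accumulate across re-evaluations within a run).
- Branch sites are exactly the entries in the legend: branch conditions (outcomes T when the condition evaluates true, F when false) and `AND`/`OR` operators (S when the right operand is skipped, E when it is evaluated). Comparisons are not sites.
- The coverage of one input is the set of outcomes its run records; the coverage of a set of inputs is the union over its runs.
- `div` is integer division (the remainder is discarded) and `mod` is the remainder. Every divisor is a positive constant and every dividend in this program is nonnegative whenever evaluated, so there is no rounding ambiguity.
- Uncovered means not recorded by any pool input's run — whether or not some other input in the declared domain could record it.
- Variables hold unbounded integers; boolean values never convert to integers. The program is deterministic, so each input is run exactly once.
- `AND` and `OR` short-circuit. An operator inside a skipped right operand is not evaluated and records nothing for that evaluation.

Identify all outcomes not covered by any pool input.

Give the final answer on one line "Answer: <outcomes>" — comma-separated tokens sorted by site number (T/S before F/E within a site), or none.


#1 (c=0, p=6) -> B1->T, B2->T, B6->F, B8->T; covered: B1=T, B2=T, B6=F, B8=T
#2 (c=4, p=1) -> B1->F, B2->F, B3->F, B5->S, B4->F, B6->F, B8->F; covered: B1=F, B2=F, B3=F, B4=F, B5=S, B6=F, B8=F
#3 (c=6, p=4) -> B1->F, B2->T, B6->F, B8->F; covered: B1=F, B2=T, B6=F, B8=F
#4 (c=2, p=1) -> B1->F, B2->F, B3->F, B5->S, B4->F, B6->F, B8->F; covered: B1=F, B2=F, B3=F, B4=F, B5=S, B6=F, B8=F
#5 (c=1, p=4) -> B1->F, B2->T, B6->F, B8->F; covered: B1=F, B2=T, B6=F, B8=F
union over the pool: B1=T, B1=F, B2=T, B2=F, B3=F, B4=F, B5=S, B6=F, B8=T, B8=F
uncovered (6 of 16): B3=T, B4=T, B5=E, B6=T, B7=T, B7=F
Answer: B3=T, B4=T, B5=E, B6=T, B7=T, B7=F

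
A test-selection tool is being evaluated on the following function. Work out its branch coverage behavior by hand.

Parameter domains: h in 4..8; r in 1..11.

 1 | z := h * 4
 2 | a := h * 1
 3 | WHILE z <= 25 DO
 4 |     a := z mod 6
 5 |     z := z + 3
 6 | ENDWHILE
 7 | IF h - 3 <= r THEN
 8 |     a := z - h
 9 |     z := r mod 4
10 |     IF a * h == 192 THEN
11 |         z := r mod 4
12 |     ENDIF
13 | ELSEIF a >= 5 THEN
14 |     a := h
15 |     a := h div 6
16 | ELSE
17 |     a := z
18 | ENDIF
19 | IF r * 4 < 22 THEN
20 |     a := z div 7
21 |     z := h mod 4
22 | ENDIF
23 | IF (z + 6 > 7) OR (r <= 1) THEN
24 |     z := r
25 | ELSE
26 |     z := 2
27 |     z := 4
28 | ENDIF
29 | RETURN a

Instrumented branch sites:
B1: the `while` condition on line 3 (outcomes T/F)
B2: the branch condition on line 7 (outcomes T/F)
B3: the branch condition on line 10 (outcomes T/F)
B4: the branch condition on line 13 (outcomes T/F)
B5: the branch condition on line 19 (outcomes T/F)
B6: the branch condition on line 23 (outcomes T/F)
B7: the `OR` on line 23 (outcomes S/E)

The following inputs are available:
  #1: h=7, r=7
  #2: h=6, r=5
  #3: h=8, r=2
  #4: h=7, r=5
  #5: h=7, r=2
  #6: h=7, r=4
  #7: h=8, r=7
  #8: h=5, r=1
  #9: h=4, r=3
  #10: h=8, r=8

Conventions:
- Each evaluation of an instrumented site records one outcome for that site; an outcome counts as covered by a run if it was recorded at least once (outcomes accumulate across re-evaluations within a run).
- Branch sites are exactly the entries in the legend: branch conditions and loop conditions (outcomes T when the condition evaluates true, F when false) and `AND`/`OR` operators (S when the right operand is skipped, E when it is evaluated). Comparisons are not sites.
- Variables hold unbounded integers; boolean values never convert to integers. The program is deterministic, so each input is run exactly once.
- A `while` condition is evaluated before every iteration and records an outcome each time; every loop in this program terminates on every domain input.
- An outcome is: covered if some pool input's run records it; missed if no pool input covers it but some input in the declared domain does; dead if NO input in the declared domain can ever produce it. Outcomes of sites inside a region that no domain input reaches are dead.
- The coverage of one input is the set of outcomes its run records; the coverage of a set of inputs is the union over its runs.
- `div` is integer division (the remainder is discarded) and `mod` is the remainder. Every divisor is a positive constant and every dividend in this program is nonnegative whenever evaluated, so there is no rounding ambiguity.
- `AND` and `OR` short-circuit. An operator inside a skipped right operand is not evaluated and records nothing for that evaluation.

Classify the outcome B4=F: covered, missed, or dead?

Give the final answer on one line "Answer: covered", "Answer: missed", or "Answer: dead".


no pool input records B4=F
but domain input (h=6, r=1) does record it -> reachable, so missed
Answer: missed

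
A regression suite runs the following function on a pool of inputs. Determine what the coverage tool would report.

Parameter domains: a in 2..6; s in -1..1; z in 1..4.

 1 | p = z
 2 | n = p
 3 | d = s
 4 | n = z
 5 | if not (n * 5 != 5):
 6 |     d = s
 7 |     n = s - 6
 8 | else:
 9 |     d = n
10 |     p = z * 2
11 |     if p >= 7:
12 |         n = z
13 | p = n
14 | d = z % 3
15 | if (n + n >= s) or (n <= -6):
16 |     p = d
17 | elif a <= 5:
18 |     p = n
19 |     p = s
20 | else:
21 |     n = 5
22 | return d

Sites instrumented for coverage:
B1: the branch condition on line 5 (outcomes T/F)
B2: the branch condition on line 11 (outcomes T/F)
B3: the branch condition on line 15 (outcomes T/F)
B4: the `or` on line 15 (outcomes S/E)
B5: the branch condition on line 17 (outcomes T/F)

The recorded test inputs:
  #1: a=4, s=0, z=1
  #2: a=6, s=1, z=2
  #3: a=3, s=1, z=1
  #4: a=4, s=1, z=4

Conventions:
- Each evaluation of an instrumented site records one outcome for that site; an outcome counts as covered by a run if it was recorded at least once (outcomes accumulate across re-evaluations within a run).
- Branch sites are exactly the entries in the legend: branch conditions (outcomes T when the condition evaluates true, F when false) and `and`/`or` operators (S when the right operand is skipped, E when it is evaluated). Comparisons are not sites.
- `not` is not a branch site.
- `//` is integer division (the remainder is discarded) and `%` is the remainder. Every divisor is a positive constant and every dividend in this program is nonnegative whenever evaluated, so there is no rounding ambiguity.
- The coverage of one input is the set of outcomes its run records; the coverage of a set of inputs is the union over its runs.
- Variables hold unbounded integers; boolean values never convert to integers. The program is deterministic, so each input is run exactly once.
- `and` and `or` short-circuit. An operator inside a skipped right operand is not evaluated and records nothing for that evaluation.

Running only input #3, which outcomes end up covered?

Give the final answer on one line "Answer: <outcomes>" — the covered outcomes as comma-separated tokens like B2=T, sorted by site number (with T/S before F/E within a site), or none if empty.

Running input #3 (a=3, s=1, z=1), event by event:
  B1->T, B4->E, B3->F, B5->T
distinct outcomes covered: B1=T, B3=F, B4=E, B5=T

Answer: B1=T, B3=F, B4=E, B5=T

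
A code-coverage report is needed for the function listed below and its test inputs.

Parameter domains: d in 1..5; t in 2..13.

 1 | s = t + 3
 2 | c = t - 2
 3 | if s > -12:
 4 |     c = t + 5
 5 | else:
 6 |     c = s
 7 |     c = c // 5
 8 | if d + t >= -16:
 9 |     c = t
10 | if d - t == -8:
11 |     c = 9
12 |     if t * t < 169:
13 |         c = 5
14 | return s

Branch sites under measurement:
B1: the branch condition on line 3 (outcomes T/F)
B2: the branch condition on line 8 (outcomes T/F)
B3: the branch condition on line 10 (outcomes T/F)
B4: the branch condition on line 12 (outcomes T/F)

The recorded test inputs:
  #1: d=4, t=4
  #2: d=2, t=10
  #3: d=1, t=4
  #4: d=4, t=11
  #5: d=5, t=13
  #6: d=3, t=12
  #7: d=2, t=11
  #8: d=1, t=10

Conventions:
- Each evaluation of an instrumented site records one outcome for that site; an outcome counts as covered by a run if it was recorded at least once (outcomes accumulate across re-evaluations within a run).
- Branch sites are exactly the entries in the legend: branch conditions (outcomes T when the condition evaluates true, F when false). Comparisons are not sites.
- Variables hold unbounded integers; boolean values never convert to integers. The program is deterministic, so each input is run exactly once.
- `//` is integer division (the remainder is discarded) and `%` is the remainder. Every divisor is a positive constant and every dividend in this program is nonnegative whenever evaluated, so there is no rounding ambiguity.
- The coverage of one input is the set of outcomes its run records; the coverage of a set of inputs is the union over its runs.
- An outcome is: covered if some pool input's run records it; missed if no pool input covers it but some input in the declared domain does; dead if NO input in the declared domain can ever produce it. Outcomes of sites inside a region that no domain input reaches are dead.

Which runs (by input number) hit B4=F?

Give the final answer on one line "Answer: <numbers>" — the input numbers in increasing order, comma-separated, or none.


input #1 (d=4, t=4): does not record B4=F
input #2 (d=2, t=10): does not record B4=F
input #3 (d=1, t=4): does not record B4=F
input #4 (d=4, t=11): does not record B4=F
input #5 (d=5, t=13): records B4=F
input #6 (d=3, t=12): does not record B4=F
input #7 (d=2, t=11): does not record B4=F
input #8 (d=1, t=10): does not record B4=F
Answer: 5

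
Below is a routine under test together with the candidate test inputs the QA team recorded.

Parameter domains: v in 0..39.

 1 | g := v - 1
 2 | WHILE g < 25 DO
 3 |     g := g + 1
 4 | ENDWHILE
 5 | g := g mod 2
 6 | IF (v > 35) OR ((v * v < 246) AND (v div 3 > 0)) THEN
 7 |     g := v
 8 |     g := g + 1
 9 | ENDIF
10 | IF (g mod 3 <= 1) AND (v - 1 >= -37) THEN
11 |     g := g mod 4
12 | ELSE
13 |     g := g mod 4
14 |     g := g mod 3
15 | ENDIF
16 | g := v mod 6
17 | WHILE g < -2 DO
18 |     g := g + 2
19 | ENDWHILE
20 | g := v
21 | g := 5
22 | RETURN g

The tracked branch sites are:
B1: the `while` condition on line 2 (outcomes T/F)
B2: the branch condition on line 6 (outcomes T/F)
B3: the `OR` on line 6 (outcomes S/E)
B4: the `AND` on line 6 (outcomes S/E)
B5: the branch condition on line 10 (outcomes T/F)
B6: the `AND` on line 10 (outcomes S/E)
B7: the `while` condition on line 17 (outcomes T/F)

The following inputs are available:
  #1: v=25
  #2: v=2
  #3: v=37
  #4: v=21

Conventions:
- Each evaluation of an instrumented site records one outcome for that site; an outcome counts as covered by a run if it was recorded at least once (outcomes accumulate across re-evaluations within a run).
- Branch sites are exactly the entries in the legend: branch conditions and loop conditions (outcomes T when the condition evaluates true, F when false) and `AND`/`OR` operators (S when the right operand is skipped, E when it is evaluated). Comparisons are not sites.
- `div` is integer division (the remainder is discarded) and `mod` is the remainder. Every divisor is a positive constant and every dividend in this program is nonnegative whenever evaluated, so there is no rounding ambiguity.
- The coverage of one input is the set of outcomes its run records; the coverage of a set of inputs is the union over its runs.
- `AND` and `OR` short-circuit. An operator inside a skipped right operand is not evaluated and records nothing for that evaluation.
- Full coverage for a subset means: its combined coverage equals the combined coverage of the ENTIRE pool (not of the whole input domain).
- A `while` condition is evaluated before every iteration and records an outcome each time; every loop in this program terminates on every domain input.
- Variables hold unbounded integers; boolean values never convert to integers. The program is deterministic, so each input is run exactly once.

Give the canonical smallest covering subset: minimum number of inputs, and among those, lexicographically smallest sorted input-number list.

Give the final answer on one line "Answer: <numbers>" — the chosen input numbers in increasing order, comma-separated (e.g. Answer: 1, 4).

run #1 (v=25) runs B1->T, B1->F, B3->E, B4->S, B2->F, B6->E, B5->T, B7->F; records B1=T, B1=F, B2=F, B3=E, B4=S, B5=T, B6=E, B7=F
run #2 (v=2) runs B1->T, B1->T, B1->T, B1->T, B1->T, B1->T, B1->T, B1->T, B1->T, B1->T, B1->T, B1->T, B1->T, B1->T, ...; records B1=T, B1=F, B2=F, B3=E, B4=E, B5=T, B6=E, B7=F
run #3 (v=37) runs B1->F, B3->S, B2->T, B6->S, B5->F, B7->F; records B1=F, B2=T, B3=S, B5=F, B6=S, B7=F
run #4 (v=21) runs B1->T, B1->T, B1->T, B1->T, B1->T, B1->F, B3->E, B4->S, B2->F, B6->E, B5->T, B7->F; records B1=T, B1=F, B2=F, B3=E, B4=S, B5=T, B6=E, B7=F
the full pool covers 13 outcomes: B1=T, B1=F, B2=T, B2=F, B3=S, B3=E, B4=S, B4=E, B5=T, B5=F, B6=S, B6=E, B7=F
no size-1 subset reaches all 13 outcomes (best union: 8/13)
no size-2 subset reaches all 13 outcomes (best union: 12/13)
size 3: inputs {1, 2, 3} cover all 13 outcomes, and no lexicographically smaller subset of this size does

Answer: 1, 2, 3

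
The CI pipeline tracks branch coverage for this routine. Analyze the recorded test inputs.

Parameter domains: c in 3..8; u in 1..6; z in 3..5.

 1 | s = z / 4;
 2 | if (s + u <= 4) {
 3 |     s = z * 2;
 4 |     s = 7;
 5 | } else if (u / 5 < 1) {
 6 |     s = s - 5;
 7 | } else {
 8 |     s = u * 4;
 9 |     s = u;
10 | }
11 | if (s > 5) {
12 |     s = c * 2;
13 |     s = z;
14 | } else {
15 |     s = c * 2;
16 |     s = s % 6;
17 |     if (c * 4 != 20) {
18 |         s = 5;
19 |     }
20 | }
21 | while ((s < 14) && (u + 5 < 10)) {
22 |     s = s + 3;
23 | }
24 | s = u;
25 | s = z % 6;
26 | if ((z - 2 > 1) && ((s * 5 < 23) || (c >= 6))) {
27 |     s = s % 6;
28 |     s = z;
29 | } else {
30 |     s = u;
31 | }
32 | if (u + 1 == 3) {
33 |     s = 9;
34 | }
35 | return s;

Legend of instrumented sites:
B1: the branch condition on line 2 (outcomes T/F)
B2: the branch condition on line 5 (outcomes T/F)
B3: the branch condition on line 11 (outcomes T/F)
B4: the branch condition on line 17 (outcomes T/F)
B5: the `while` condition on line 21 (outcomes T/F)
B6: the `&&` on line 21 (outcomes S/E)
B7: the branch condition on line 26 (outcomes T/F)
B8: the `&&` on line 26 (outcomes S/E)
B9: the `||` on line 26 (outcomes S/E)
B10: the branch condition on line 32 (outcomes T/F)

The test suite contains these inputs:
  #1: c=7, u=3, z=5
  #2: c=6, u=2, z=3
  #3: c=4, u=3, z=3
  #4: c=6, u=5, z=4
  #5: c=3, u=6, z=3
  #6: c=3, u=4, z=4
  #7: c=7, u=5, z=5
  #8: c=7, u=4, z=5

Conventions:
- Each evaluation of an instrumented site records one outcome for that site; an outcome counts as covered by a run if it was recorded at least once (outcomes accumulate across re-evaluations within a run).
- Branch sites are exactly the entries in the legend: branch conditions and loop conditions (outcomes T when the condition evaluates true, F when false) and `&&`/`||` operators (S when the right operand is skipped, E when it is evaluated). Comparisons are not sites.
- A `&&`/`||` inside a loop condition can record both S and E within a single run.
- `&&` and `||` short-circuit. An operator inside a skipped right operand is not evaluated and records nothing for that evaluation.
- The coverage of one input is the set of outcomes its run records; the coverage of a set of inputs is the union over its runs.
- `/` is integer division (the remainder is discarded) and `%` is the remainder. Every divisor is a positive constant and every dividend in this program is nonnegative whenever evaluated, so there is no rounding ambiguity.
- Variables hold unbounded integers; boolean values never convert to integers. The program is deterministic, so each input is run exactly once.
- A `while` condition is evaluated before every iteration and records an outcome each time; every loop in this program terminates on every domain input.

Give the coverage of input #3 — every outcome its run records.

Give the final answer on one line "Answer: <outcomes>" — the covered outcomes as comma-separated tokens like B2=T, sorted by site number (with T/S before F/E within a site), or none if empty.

Event log for input #3 (c=4, u=3, z=3):
  B1->T, B3->T, B6->E, B5->T, B6->E, B5->T, B6->E, B5->T, B6->E, B5->T
  B6->S, B5->F, B8->S, B7->F, B10->F
distinct outcomes covered: B1=T, B3=T, B5=T, B5=F, B6=S, B6=E, B7=F, B8=S, B10=F

Answer: B1=T, B3=T, B5=T, B5=F, B6=S, B6=E, B7=F, B8=S, B10=F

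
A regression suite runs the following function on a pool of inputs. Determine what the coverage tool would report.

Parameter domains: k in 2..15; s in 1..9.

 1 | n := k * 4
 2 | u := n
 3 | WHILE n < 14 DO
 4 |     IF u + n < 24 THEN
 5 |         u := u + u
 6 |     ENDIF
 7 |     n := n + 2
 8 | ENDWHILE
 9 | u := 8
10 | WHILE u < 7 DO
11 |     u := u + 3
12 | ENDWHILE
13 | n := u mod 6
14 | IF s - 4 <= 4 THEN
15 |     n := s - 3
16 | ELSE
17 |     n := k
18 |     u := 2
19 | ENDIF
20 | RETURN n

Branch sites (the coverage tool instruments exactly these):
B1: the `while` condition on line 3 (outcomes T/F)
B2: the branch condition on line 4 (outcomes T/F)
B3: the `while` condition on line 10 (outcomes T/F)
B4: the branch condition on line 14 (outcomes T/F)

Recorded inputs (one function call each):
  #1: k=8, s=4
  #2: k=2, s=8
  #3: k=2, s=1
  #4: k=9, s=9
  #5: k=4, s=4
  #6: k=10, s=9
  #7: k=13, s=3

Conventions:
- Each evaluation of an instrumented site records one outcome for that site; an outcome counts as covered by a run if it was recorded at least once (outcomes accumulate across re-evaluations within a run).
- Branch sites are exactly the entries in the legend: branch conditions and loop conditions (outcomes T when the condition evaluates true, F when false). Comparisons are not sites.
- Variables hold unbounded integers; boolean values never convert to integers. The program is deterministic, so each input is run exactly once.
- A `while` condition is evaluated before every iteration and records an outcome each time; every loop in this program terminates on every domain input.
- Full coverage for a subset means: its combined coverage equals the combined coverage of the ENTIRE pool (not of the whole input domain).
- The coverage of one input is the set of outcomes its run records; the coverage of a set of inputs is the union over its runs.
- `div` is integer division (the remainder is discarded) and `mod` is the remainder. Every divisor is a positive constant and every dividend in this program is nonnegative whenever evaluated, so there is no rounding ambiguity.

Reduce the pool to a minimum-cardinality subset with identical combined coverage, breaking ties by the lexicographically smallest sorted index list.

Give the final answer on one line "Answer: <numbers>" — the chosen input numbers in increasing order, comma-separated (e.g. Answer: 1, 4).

run #1 (k=8, s=4) runs B1->F, B3->F, B4->T; records B1=F, B3=F, B4=T
run #2 (k=2, s=8) runs B1->T, B2->T, B1->T, B2->F, B1->T, B2->F, B1->F, B3->F, B4->T; records B1=T, B1=F, B2=T, B2=F, B3=F, B4=T
run #3 (k=2, s=1) runs B1->T, B2->T, B1->T, B2->F, B1->T, B2->F, B1->F, B3->F, B4->T; records B1=T, B1=F, B2=T, B2=F, B3=F, B4=T
run #4 (k=9, s=9) runs B1->F, B3->F, B4->F; records B1=F, B3=F, B4=F
run #5 (k=4, s=4) runs B1->F, B3->F, B4->T; records B1=F, B3=F, B4=T
run #6 (k=10, s=9) runs B1->F, B3->F, B4->F; records B1=F, B3=F, B4=F
run #7 (k=13, s=3) runs B1->F, B3->F, B4->T; records B1=F, B3=F, B4=T
union over all inputs: B1=T, B1=F, B2=T, B2=F, B3=F, B4=T, B4=F (7 outcomes)
checked all size-1 subsets: none covers 7 outcomes (max 6/7)
the canonical winner is {2, 4}: size 2, full 7-outcome coverage, earliest index list among size-2 covers

Answer: 2, 4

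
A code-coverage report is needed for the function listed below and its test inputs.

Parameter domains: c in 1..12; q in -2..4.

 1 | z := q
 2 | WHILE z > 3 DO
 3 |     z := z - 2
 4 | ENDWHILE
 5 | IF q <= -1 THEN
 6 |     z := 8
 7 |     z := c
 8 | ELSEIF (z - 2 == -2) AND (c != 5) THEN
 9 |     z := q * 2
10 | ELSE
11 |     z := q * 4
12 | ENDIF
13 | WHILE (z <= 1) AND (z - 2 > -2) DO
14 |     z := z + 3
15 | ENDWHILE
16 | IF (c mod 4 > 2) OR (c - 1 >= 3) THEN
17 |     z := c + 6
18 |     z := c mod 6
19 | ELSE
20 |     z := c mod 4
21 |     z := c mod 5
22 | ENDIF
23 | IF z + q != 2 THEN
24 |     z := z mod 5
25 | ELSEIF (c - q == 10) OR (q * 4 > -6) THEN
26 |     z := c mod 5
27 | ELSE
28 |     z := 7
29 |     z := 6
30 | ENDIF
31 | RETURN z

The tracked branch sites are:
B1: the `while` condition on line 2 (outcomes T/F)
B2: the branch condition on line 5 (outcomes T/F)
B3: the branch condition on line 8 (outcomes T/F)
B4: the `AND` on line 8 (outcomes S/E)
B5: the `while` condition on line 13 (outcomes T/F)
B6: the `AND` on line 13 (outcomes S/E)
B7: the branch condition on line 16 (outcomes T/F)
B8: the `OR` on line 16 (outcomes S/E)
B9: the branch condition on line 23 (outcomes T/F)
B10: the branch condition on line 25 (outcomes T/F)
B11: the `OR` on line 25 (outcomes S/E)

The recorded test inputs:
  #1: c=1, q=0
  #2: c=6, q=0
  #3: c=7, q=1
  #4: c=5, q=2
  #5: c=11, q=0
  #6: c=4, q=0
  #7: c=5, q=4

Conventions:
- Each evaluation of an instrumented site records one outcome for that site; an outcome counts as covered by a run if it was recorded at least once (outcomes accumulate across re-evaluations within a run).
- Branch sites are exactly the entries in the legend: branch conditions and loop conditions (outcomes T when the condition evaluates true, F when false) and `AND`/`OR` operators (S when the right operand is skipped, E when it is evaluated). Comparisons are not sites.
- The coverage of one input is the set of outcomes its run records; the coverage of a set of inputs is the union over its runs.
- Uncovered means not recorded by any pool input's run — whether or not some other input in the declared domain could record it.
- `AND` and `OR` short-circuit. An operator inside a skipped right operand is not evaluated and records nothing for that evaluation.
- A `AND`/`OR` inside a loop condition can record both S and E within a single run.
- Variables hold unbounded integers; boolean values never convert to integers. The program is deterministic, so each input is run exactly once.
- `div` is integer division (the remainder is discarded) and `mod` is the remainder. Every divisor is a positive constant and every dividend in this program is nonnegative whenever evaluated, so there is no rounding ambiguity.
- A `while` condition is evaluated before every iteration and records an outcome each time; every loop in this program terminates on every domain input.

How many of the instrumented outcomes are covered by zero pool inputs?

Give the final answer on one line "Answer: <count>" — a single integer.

input #1 (c=1, q=0): events B1->F, B2->F, B4->E, B3->T, B6->E, B5->F, B8->E, B7->F, B9->T; covers B1=F, B2=F, B3=T, B4=E, B5=F, B6=E, B7=F, B8=E, B9=T
input #2 (c=6, q=0): events B1->F, B2->F, B4->E, B3->T, B6->E, B5->F, B8->E, B7->T, B9->T; covers B1=F, B2=F, B3=T, B4=E, B5=F, B6=E, B7=T, B8=E, B9=T
input #3 (c=7, q=1): events B1->F, B2->F, B4->S, B3->F, B6->S, B5->F, B8->S, B7->T, B9->F, B11->E, B10->T; covers B1=F, B2=F, B3=F, B4=S, B5=F, B6=S, B7=T, B8=S, B9=F, B10=T, B11=E
input #4 (c=5, q=2): events B1->F, B2->F, B4->S, B3->F, B6->S, B5->F, B8->E, B7->T, B9->T; covers B1=F, B2=F, B3=F, B4=S, B5=F, B6=S, B7=T, B8=E, B9=T
input #5 (c=11, q=0): events B1->F, B2->F, B4->E, B3->T, B6->E, B5->F, B8->S, B7->T, B9->T; covers B1=F, B2=F, B3=T, B4=E, B5=F, B6=E, B7=T, B8=S, B9=T
input #6 (c=4, q=0): events B1->F, B2->F, B4->E, B3->T, B6->E, B5->F, B8->E, B7->T, B9->T; covers B1=F, B2=F, B3=T, B4=E, B5=F, B6=E, B7=T, B8=E, B9=T
input #7 (c=5, q=4): events B1->T, B1->F, B2->F, B4->S, B3->F, B6->S, B5->F, B8->E, B7->T, B9->T; covers B1=T, B1=F, B2=F, B3=F, B4=S, B5=F, B6=S, B7=T, B8=E, B9=T
union over the pool: B1=T, B1=F, B2=F, B3=T, B3=F, B4=S, B4=E, B5=F, B6=S, B6=E, B7=T, B7=F, B8=S, B8=E, B9=T, B9=F, B10=T, B11=E
uncovered (4 of 22): B2=T, B5=T, B10=F, B11=S

Answer: 4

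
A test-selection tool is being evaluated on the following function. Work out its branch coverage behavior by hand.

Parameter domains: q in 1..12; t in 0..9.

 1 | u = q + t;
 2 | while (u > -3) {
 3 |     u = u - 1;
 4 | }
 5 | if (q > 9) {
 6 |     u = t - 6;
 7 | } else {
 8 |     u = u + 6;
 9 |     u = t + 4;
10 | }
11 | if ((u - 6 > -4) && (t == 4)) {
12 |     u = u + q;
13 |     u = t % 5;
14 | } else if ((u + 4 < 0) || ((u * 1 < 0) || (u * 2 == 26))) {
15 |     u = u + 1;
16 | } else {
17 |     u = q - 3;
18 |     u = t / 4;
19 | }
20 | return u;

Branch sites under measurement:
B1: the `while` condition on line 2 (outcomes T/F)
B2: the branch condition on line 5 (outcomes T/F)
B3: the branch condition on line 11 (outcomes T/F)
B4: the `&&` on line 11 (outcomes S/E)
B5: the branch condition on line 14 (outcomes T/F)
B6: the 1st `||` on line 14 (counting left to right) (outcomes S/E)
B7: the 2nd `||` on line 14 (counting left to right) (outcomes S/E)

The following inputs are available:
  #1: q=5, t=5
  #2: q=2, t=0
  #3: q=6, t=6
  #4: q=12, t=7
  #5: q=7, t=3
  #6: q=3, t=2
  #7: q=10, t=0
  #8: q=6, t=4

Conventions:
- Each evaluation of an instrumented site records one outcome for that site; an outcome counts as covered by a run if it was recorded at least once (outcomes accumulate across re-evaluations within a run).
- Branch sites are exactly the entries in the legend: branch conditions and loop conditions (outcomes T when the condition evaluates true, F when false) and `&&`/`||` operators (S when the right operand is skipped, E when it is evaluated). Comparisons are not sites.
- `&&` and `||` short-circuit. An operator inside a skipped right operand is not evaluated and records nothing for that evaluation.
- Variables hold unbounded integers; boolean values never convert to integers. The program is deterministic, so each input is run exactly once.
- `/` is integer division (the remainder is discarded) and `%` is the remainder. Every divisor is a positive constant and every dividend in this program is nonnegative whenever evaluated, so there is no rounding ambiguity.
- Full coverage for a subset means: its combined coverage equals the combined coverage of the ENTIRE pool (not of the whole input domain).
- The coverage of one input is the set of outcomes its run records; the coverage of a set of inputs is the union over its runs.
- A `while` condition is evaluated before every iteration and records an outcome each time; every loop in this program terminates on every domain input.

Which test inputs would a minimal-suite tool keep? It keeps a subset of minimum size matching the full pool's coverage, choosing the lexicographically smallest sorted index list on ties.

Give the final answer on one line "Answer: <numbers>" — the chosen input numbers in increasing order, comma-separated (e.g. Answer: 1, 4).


#1 (q=5, t=5) -> B1->T, B1->T, B1->T, B1->T, B1->T, B1->T, B1->T, B1->T, B1->T, B1->T, B1->T, B1->T, B1->T, B1->F, ...; covered: B1=T, B1=F, B2=F, B3=F, B4=E, B5=F, B6=E, B7=E
#2 (q=2, t=0) -> B1->T, B1->T, B1->T, B1->T, B1->T, B1->F, B2->F, B4->E, B3->F, B6->E, B7->E, B5->F; covered: B1=T, B1=F, B2=F, B3=F, B4=E, B5=F, B6=E, B7=E
#3 (q=6, t=6) -> B1->T, B1->T, B1->T, B1->T, B1->T, B1->T, B1->T, B1->T, B1->T, B1->T, B1->T, B1->T, B1->T, B1->T, ...; covered: B1=T, B1=F, B2=F, B3=F, B4=E, B5=F, B6=E, B7=E
#4 (q=12, t=7) -> B1->T, B1->T, B1->T, B1->T, B1->T, B1->T, B1->T, B1->T, B1->T, B1->T, B1->T, B1->T, B1->T, B1->T, ...; covered: B1=T, B1=F, B2=T, B3=F, B4=S, B5=F, B6=E, B7=E
#5 (q=7, t=3) -> B1->T, B1->T, B1->T, B1->T, B1->T, B1->T, B1->T, B1->T, B1->T, B1->T, B1->T, B1->T, B1->T, B1->F, ...; covered: B1=T, B1=F, B2=F, B3=F, B4=E, B5=F, B6=E, B7=E
#6 (q=3, t=2) -> B1->T, B1->T, B1->T, B1->T, B1->T, B1->T, B1->T, B1->T, B1->F, B2->F, B4->E, B3->F, B6->E, B7->E, ...; covered: B1=T, B1=F, B2=F, B3=F, B4=E, B5=F, B6=E, B7=E
#7 (q=10, t=0) -> B1->T, B1->T, B1->T, B1->T, B1->T, B1->T, B1->T, B1->T, B1->T, B1->T, B1->T, B1->T, B1->T, B1->F, ...; covered: B1=T, B1=F, B2=T, B3=F, B4=S, B5=T, B6=S
#8 (q=6, t=4) -> B1->T, B1->T, B1->T, B1->T, B1->T, B1->T, B1->T, B1->T, B1->T, B1->T, B1->T, B1->T, B1->T, B1->F, ...; covered: B1=T, B1=F, B2=F, B3=T, B4=E
the full pool covers 13 outcomes: B1=T, B1=F, B2=T, B2=F, B3=T, B3=F, B4=S, B4=E, B5=T, B5=F, B6=S, B6=E, B7=E
size 1 is not enough: best union over all size-1 subsets is 8/13
size 2 is not enough: best union over all size-2 subsets is 12/13
the canonical winner is {1, 7, 8}: size 3, full 13-outcome coverage, earliest index list among size-3 covers
Answer: 1, 7, 8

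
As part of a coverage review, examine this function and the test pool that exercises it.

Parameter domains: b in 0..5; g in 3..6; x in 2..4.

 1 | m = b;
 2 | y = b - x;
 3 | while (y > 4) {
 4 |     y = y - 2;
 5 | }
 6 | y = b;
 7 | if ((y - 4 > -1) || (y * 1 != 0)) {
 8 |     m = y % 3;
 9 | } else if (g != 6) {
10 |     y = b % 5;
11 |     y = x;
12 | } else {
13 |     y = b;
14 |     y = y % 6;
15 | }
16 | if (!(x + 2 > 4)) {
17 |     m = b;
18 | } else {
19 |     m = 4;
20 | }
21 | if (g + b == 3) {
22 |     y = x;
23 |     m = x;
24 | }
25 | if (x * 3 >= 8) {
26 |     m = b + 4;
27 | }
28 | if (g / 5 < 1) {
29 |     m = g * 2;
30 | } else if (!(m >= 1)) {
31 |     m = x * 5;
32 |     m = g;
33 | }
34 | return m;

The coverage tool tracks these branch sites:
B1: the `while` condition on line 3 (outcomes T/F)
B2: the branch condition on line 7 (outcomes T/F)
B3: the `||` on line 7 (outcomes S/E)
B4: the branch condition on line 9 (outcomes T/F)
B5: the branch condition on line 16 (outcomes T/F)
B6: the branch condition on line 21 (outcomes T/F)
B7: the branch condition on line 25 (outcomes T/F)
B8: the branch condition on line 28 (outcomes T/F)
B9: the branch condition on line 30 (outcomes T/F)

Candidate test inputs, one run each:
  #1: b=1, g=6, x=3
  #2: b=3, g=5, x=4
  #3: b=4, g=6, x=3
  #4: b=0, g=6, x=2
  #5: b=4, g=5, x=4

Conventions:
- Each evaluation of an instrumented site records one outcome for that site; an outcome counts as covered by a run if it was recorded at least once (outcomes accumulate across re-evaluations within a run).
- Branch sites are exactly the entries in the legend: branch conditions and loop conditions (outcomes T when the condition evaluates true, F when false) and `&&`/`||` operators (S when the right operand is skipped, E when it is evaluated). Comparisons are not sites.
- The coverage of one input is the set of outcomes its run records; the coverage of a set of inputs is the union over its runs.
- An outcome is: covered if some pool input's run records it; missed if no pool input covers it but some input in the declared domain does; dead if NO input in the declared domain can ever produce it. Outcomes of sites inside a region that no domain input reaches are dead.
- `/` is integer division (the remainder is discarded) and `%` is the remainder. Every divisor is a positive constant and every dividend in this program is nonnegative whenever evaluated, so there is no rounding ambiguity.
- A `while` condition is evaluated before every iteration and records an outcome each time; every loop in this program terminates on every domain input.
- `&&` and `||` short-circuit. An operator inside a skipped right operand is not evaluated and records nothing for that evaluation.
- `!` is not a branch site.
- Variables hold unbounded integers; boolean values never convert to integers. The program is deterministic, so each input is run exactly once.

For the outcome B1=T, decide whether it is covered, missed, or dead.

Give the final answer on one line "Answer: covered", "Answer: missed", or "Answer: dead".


no pool input records B1=T
checking all 72 inputs in the declared domain: B1=T is never recorded -> dead
Answer: dead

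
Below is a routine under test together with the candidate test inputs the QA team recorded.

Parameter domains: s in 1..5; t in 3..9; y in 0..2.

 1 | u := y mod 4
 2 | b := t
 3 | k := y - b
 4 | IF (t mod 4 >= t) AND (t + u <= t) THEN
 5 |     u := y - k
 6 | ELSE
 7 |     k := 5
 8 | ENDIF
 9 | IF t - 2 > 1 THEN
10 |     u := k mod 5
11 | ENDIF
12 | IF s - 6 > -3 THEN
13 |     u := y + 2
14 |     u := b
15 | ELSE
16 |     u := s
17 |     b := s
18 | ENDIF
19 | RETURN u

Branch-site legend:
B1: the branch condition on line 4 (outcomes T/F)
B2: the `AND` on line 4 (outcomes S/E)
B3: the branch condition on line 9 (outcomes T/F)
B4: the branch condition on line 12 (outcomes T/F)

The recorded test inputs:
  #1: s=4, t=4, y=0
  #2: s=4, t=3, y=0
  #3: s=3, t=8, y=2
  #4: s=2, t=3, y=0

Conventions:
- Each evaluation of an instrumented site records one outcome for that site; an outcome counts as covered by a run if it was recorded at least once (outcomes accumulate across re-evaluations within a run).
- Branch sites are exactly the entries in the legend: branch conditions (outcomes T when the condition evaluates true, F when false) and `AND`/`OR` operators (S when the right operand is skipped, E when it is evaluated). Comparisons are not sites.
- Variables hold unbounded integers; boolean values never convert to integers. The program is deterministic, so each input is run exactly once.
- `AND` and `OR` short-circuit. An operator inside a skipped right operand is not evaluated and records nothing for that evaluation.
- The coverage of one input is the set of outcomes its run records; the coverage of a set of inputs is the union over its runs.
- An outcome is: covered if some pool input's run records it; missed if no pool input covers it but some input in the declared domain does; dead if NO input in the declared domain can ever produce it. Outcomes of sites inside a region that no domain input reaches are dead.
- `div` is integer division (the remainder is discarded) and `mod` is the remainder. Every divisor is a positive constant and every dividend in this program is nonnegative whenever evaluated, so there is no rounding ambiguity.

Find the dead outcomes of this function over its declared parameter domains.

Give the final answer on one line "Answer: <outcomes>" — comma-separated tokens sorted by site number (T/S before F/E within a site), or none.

running all 105 domain inputs and tallying outcomes:
  reachable outcomes have witnesses, e.g. B1=T (e.g. s=1, t=3, y=0), B1=F (e.g. s=1, t=3, y=1), B2=S (e.g. s=1, t=4, y=0), B2=E (e.g. s=1, t=3, y=0)

Answer: none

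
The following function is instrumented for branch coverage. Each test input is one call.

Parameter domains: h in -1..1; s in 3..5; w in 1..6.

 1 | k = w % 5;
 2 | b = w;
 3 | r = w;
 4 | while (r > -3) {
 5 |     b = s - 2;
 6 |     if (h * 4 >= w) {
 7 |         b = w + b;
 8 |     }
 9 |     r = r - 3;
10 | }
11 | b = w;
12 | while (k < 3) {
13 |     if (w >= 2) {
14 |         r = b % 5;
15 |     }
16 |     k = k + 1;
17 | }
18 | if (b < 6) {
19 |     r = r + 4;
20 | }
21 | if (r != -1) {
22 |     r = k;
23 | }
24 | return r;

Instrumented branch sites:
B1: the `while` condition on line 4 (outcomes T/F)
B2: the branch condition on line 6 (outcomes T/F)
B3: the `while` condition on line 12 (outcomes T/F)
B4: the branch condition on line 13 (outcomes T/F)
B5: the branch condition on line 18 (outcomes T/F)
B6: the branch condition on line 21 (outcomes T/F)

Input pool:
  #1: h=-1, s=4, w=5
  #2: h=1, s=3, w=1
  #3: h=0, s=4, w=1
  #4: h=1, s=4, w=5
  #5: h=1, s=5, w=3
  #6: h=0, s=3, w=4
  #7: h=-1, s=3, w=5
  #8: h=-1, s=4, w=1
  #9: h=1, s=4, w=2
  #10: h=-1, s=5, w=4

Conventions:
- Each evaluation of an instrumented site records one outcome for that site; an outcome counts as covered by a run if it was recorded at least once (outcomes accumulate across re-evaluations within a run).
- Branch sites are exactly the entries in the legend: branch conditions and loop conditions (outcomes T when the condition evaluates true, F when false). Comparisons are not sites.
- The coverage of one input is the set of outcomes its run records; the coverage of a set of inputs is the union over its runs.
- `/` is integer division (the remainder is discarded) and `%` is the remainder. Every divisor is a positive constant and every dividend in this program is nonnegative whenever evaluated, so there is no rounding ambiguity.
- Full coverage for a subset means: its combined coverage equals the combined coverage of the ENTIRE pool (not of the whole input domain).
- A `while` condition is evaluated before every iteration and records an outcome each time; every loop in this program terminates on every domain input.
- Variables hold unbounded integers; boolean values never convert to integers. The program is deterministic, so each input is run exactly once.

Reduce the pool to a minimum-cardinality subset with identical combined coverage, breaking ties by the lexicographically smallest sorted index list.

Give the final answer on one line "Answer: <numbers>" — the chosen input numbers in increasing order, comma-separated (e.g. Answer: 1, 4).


test 1 (h=-1, s=4, w=5) fires B1->T, B2->F, B1->T, B2->F, B1->T, B2->F, B1->F, B3->T, B4->T, B3->T, B4->T, B3->T, B4->T, B3->F, ...; hits B1=T, B1=F, B2=F, B3=T, B3=F, B4=T, B5=T, B6=T
test 2 (h=1, s=3, w=1) fires B1->T, B2->T, B1->T, B2->T, B1->F, B3->T, B4->F, B3->T, B4->F, B3->F, B5->T, B6->F; hits B1=T, B1=F, B2=T, B3=T, B3=F, B4=F, B5=T, B6=F
test 3 (h=0, s=4, w=1) fires B1->T, B2->F, B1->T, B2->F, B1->F, B3->T, B4->F, B3->T, B4->F, B3->F, B5->T, B6->F; hits B1=T, B1=F, B2=F, B3=T, B3=F, B4=F, B5=T, B6=F
test 4 (h=1, s=4, w=5) fires B1->T, B2->F, B1->T, B2->F, B1->T, B2->F, B1->F, B3->T, B4->T, B3->T, B4->T, B3->T, B4->T, B3->F, ...; hits B1=T, B1=F, B2=F, B3=T, B3=F, B4=T, B5=T, B6=T
test 5 (h=1, s=5, w=3) fires B1->T, B2->T, B1->T, B2->T, B1->F, B3->F, B5->T, B6->T; hits B1=T, B1=F, B2=T, B3=F, B5=T, B6=T
test 6 (h=0, s=3, w=4) fires B1->T, B2->F, B1->T, B2->F, B1->T, B2->F, B1->F, B3->F, B5->T, B6->F; hits B1=T, B1=F, B2=F, B3=F, B5=T, B6=F
test 7 (h=-1, s=3, w=5) fires B1->T, B2->F, B1->T, B2->F, B1->T, B2->F, B1->F, B3->T, B4->T, B3->T, B4->T, B3->T, B4->T, B3->F, ...; hits B1=T, B1=F, B2=F, B3=T, B3=F, B4=T, B5=T, B6=T
test 8 (h=-1, s=4, w=1) fires B1->T, B2->F, B1->T, B2->F, B1->F, B3->T, B4->F, B3->T, B4->F, B3->F, B5->T, B6->F; hits B1=T, B1=F, B2=F, B3=T, B3=F, B4=F, B5=T, B6=F
test 9 (h=1, s=4, w=2) fires B1->T, B2->T, B1->T, B2->T, B1->F, B3->T, B4->T, B3->F, B5->T, B6->T; hits B1=T, B1=F, B2=T, B3=T, B3=F, B4=T, B5=T, B6=T
test 10 (h=-1, s=5, w=4) fires B1->T, B2->F, B1->T, B2->F, B1->T, B2->F, B1->F, B3->F, B5->T, B6->F; hits B1=T, B1=F, B2=F, B3=F, B5=T, B6=F
pool-wide coverage (11 outcomes): B1=T, B1=F, B2=T, B2=F, B3=T, B3=F, B4=T, B4=F, B5=T, B6=T, B6=F
size 1 is not enough: best union over all size-1 subsets is 8/11
inputs {1, 2} (size 2) cover everything; no size-2 subset with a lexicographically smaller index list covers all 11
Answer: 1, 2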